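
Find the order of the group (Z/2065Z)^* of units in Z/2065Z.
(Z/2065Z)^* consists of the classes a with gcd(a, 2065) = 1, so its order is φ(2065). φ is multiplicative, with φ(p^e) = p^e − p^(e−1). Factorise 2065 = 5 · 7 · 59. Then
  φ(2065) = (5 − 1) · (7 − 1) · (59 − 1) = 4 · 6 · 58 = 1392.
Thus |(Z/2065Z)^*| = 1392.

Final answer: |(Z/2065Z)^*| = 1392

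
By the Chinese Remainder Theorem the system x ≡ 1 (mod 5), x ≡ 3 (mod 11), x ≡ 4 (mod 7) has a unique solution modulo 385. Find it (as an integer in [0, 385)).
x ≡ 256 (mod 385); the representative in [0, 385) is 256

The moduli 5, 11, 7 are pairwise coprime, so by the CRT there is a unique solution mod 5·11·7 = 385.
Solve by successive substitution. Start with x ≡ 1 (mod 5).
  Combine with x ≡ 3 (mod 11): write x = 1 + 5·t and require 1 + 5·t ≡ 3 (mod 11), i.e. 5·t ≡ 3 − 1 ≡ 2 (mod 11). Since 5^(−1) ≡ 9 (mod 11), t ≡ 9·2 ≡ 7 (mod 11). So x ≡ 1 + 5·7 = 36 (mod 55).
  Combine with x ≡ 4 (mod 7): write x = 36 + 55·t and require 36 + 55·t ≡ 4 (mod 7), i.e. 55·t ≡ 4 − 36 ≡ 3 (mod 7). Since 55^(−1) ≡ 6 (mod 7) (55 ≡ 6 (mod 7)), t ≡ 6·3 ≡ 4 (mod 7). So x ≡ 36 + 55·4 = 256 (mod 385).
Unique solution in [0, 385): x = 256.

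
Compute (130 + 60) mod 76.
38

Reduce the summands first: 130 ≡ 54 (mod 76), so 130 + 60 ≡ 54 + 60 (mod 76). 54 + 60 = 114; 114 = 1·76 + 38, so (130 + 60) mod 76 = 38.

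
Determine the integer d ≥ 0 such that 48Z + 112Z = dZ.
In the PID Z, (a, b) is generated by gcd(a, b). Compute gcd(112, 48) with the extended Euclidean algorithm, tracking rows (r, s, t) with s·112 + t·48 = r:
  row A: (112, 1, 0)   [1·112 + 0·48 = 112]
  row B: (48, 0, 1)   [0·112 + 1·48 = 48]
  112 = 2·48 + 16   → row C = row A − 2·row B = (16, 1, −2)   [check: 1·112 − 2·48 = 16]
  48 = 3·16 + 0   → remainder 0, stop. gcd = 16 (last nonzero row C).
So gcd(48, 112) = 16, with Bézout identity 1·112 − 2·48 = 16. Containment (⊇): the Bézout identity exhibits 16 as an element of (48, 112), giving (16) ⊆ (48, 112). Containment (⊆): since 16 | 48 and 16 | 112 (48 = 16·3, 112 = 16·7), every Z-linear combination of 48 and 112 is divisible by 16, so (48, 112) ⊆ (16). Therefore (48, 112) = (16), d = 16.

Final answer: (48, 112) = (16); d = 16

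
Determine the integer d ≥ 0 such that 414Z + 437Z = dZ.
In the PID Z, (a, b) is generated by gcd(a, b). Compute gcd(437, 414) with the extended Euclidean algorithm, tracking rows (r, s, t) with s·437 + t·414 = r:
  row A: (437, 1, 0)   [1·437 + 0·414 = 437]
  row B: (414, 0, 1)   [0·437 + 1·414 = 414]
  437 = 1·414 + 23   → row C = row A − 1·row B = (23, 1, −1)   [check: 1·437 − 1·414 = 23]
  414 = 18·23 + 0   → remainder 0, stop. gcd = 23 (last nonzero row C).
So gcd(414, 437) = 23, with Bézout identity 1·437 − 1·414 = 23. Containment (⊇): the Bézout identity exhibits 23 as an element of (414, 437), giving (23) ⊆ (414, 437). Containment (⊆): since 23 | 414 and 23 | 437 (414 = 23·18, 437 = 23·19), every Z-linear combination of 414 and 437 is divisible by 23, so (414, 437) ⊆ (23). Therefore (414, 437) = (23), d = 23.

Final answer: (414, 437) = (23); d = 23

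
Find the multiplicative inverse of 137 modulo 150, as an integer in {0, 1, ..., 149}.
Apply the extended Euclidean algorithm to (150, 137), tracking rows (r, s, t) with s·150 + t·137 = r. Each division r_prev = q·r_cur + r_new produces the new row as (previous row) − q·(current row):
  row A: (150, 1, 0)   [1·150 + 0·137 = 150]
  row B: (137, 0, 1)   [0·150 + 1·137 = 137]
  150 = 1·137 + 13   → row C = row A − 1·row B = (13, 1, −1)   [check: 1·150 − 1·137 = 13]
  137 = 10·13 + 7   → row D = row B − 10·row C = (7, −10, 11)   [check: −10·150 + 11·137 = 7]
  13 = 1·7 + 6   → row E = row C − 1·row D = (6, 11, −12)   [check: 11·150 − 12·137 = 6]
  7 = 1·6 + 1   → row F = row D − 1·row E = (1, −21, 23)   [check: −21·150 + 23·137 = 1]
  6 = 6·1 + 0   → remainder 0, stop. gcd = 1 (last nonzero row F).
The gcd is 1, so 137 is invertible mod 150. The last nonzero row gives −21·150 + 23·137 = 1, so t = 23. So 137^(−1) ≡ 23 (mod 150). Verify: 137 · 23 = 3151 ≡ 1 (mod 150). ✓

Final answer: 137^(−1) ≡ 23 (mod 150)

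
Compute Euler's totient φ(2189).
φ is multiplicative, with φ(p^e) = p^e − p^(e−1). Factorise 2189 = 11 · 199. Then
  φ(2189) = (11 − 1) · (199 − 1) = 10 · 198 = 1980.

Final answer: φ(2189) = 1980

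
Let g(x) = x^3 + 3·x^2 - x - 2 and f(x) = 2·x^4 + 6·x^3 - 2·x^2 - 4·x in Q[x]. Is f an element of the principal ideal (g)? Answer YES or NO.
In Q[x] the ideal (g) consists of all multiples of g, so f ∈ (g) iff g | f, i.e. iff the remainder of f on division by g is 0. Divide f by g (g is monic, so eliminate the leading term of the running remainder at each step):
  leading term 2·x^4: subtract (2·x)·g(x) = 2·x^4 + 6·x^3 - 2·x^2 - 4·x, leaving 0
The remainder is 0, so f(x) = g(x) · h(x) with h(x) = 2·x. Hence g | f, i.e. f ∈ (g).

Final answer: YES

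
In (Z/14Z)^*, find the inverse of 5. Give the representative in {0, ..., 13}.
Apply the extended Euclidean algorithm to (14, 5), tracking rows (r, s, t) with s·14 + t·5 = r. Each division r_prev = q·r_cur + r_new produces the new row as (previous row) − q·(current row):
  row A: (14, 1, 0)   [1·14 + 0·5 = 14]
  row B: (5, 0, 1)   [0·14 + 1·5 = 5]
  14 = 2·5 + 4   → row C = row A − 2·row B = (4, 1, −2)   [check: 1·14 − 2·5 = 4]
  5 = 1·4 + 1   → row D = row B − 1·row C = (1, −1, 3)   [check: −1·14 + 3·5 = 1]
  4 = 4·1 + 0   → remainder 0, stop. gcd = 1 (last nonzero row D).
The gcd is 1, so 5 is invertible mod 14. The last nonzero row gives −1·14 + 3·5 = 1, so t = 3. So 5^(−1) ≡ 3 (mod 14). Verify: 5 · 3 = 15 ≡ 1 (mod 14). ✓

Final answer: 5^(−1) ≡ 3 (mod 14)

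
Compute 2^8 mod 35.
11

Use repeated squaring. Binary(8) = 1000. Walk through the bits of the exponent 8 left-to-right: at each bit after the leading one, square the running value, then multiply by 2 if the bit is 1 (always reducing mod 35):
  bit 1 = 1 (leading): start with 2.
  bit 2 = 0: square 2^2 = 4 (mod 35).
  bit 3 = 0: square 4^2 = 16 (mod 35).
  bit 4 = 0: square 16^2 = 256 ≡ 11 (mod 35).
Final value: 2^8 ≡ 11 (mod 35).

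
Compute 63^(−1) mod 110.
63^(−1) ≡ 7 (mod 110)

Apply the extended Euclidean algorithm to (110, 63), tracking rows (r, s, t) with s·110 + t·63 = r. Each division r_prev = q·r_cur + r_new produces the new row as (previous row) − q·(current row):
  row A: (110, 1, 0)   [1·110 + 0·63 = 110]
  row B: (63, 0, 1)   [0·110 + 1·63 = 63]
  110 = 1·63 + 47   → row C = row A − 1·row B = (47, 1, −1)   [check: 1·110 − 1·63 = 47]
  63 = 1·47 + 16   → row D = row B − 1·row C = (16, −1, 2)   [check: −1·110 + 2·63 = 16]
  47 = 2·16 + 15   → row E = row C − 2·row D = (15, 3, −5)   [check: 3·110 − 5·63 = 15]
  16 = 1·15 + 1   → row F = row D − 1·row E = (1, −4, 7)   [check: −4·110 + 7·63 = 1]
  15 = 15·1 + 0   → remainder 0, stop. gcd = 1 (last nonzero row F).
The gcd is 1, so 63 is invertible mod 110. The last nonzero row gives −4·110 + 7·63 = 1, so t = 7. So 63^(−1) ≡ 7 (mod 110). Verify: 63 · 7 = 441 ≡ 1 (mod 110). ✓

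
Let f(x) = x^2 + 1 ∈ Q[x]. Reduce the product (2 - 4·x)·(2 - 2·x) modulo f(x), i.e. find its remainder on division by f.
First multiply in Q[x] without reducing: a · b = 8·x^2 - 12·x + 4. Now divide by f(x) = x^2 + 1, eliminating the leading term at each step:
  leading term 8·x^2: subtract (8)·f(x) = 8·x^2 + 8, leaving -12·x - 4
The degree is now < 2, so this is the remainder. Hence a · b ≡ -12·x - 4 in Q[x]/(f).

Final answer: a · b ≡ -12·x - 4 (mod f(x))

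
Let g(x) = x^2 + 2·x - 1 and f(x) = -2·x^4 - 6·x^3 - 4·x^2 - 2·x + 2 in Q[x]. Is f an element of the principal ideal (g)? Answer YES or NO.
YES

In Q[x] the ideal (g) consists of all multiples of g, so f ∈ (g) iff g | f, i.e. iff the remainder of f on division by g is 0. Divide f by g (g is monic, so eliminate the leading term of the running remainder at each step):
  leading term -2·x^4: subtract (-2·x^2)·g(x) = -2·x^4 - 4·x^3 + 2·x^2, leaving -2·x^3 - 6·x^2 - 2·x + 2
  leading term -2·x^3: subtract (-2·x)·g(x) = -2·x^3 - 4·x^2 + 2·x, leaving -2·x^2 - 4·x + 2
  leading term -2·x^2: subtract (-2)·g(x) = -2·x^2 - 4·x + 2, leaving 0
The remainder is 0, so f(x) = g(x) · h(x) with h(x) = -2·x^2 - 2·x - 2. Hence g | f, i.e. f ∈ (g).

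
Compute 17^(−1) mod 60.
Apply the extended Euclidean algorithm to (60, 17), tracking rows (r, s, t) with s·60 + t·17 = r. Each division r_prev = q·r_cur + r_new produces the new row as (previous row) − q·(current row):
  row A: (60, 1, 0)   [1·60 + 0·17 = 60]
  row B: (17, 0, 1)   [0·60 + 1·17 = 17]
  60 = 3·17 + 9   → row C = row A − 3·row B = (9, 1, −3)   [check: 1·60 − 3·17 = 9]
  17 = 1·9 + 8   → row D = row B − 1·row C = (8, −1, 4)   [check: −1·60 + 4·17 = 8]
  9 = 1·8 + 1   → row E = row C − 1·row D = (1, 2, −7)   [check: 2·60 − 7·17 = 1]
  8 = 8·1 + 0   → remainder 0, stop. gcd = 1 (last nonzero row E).
The gcd is 1, so 17 is invertible mod 60. The last nonzero row gives 2·60 − 7·17 = 1, so t = −7. So 17^(−1) ≡ −7 ≡ 53 (mod 60). Verify: 17 · 53 = 901 ≡ 1 (mod 60). ✓

Final answer: 17^(−1) ≡ 53 (mod 60)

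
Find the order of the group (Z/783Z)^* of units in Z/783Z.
(Z/783Z)^* consists of the classes a with gcd(a, 783) = 1, so its order is φ(783). φ is multiplicative, with φ(p^e) = p^e − p^(e−1). Factorise 783 = 3^3 · 29. Then
  φ(783) = (3^3 − 3^2) · (29 − 1) = 18 · 28 = 504.
Thus |(Z/783Z)^*| = 504.

Final answer: |(Z/783Z)^*| = 504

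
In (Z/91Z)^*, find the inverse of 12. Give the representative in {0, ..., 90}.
Apply the extended Euclidean algorithm to (91, 12), tracking rows (r, s, t) with s·91 + t·12 = r. Each division r_prev = q·r_cur + r_new produces the new row as (previous row) − q·(current row):
  row A: (91, 1, 0)   [1·91 + 0·12 = 91]
  row B: (12, 0, 1)   [0·91 + 1·12 = 12]
  91 = 7·12 + 7   → row C = row A − 7·row B = (7, 1, −7)   [check: 1·91 − 7·12 = 7]
  12 = 1·7 + 5   → row D = row B − 1·row C = (5, −1, 8)   [check: −1·91 + 8·12 = 5]
  7 = 1·5 + 2   → row E = row C − 1·row D = (2, 2, −15)   [check: 2·91 − 15·12 = 2]
  5 = 2·2 + 1   → row F = row D − 2·row E = (1, −5, 38)   [check: −5·91 + 38·12 = 1]
  2 = 2·1 + 0   → remainder 0, stop. gcd = 1 (last nonzero row F).
The gcd is 1, so 12 is invertible mod 91. The last nonzero row gives −5·91 + 38·12 = 1, so t = 38. So 12^(−1) ≡ 38 (mod 91). Verify: 12 · 38 = 456 ≡ 1 (mod 91). ✓

Final answer: 12^(−1) ≡ 38 (mod 91)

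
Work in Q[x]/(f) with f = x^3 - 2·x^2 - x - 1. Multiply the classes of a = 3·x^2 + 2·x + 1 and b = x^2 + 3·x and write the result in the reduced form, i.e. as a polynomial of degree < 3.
First multiply in Q[x] without reducing: a · b = 3·x^4 + 11·x^3 + 7·x^2 + 3·x. Now divide by f(x) = x^3 - 2·x^2 - x - 1, eliminating the leading term at each step:
  leading term 3·x^4: subtract (3·x)·f(x) = 3·x^4 - 6·x^3 - 3·x^2 - 3·x, leaving 17·x^3 + 10·x^2 + 6·x
  leading term 17·x^3: subtract (17)·f(x) = 17·x^3 - 34·x^2 - 17·x - 17, leaving 44·x^2 + 23·x + 17
The degree is now < 3, so this is the remainder. Hence a · b ≡ 44·x^2 + 23·x + 17 in Q[x]/(f).

Final answer: a · b ≡ 44·x^2 + 23·x + 17 (mod f(x))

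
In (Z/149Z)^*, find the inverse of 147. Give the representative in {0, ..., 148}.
Apply the extended Euclidean algorithm to (149, 147), tracking rows (r, s, t) with s·149 + t·147 = r. Each division r_prev = q·r_cur + r_new produces the new row as (previous row) − q·(current row):
  row A: (149, 1, 0)   [1·149 + 0·147 = 149]
  row B: (147, 0, 1)   [0·149 + 1·147 = 147]
  149 = 1·147 + 2   → row C = row A − 1·row B = (2, 1, −1)   [check: 1·149 − 1·147 = 2]
  147 = 73·2 + 1   → row D = row B − 73·row C = (1, −73, 74)   [check: −73·149 + 74·147 = 1]
  2 = 2·1 + 0   → remainder 0, stop. gcd = 1 (last nonzero row D).
The gcd is 1, so 147 is invertible mod 149. The last nonzero row gives −73·149 + 74·147 = 1, so t = 74. So 147^(−1) ≡ 74 (mod 149). Verify: 147 · 74 = 10878 ≡ 1 (mod 149). ✓

Final answer: 147^(−1) ≡ 74 (mod 149)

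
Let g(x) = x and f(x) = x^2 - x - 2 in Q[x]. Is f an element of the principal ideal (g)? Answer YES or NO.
In Q[x] the ideal (g) consists of all multiples of g, so f ∈ (g) iff g | f, i.e. iff the remainder of f on division by g is 0. Divide f by g (g is monic, so eliminate the leading term of the running remainder at each step):
  leading term x^2: subtract (x)·g(x) = x^2, leaving -x - 2
  leading term -x: subtract (-1)·g(x) = -x, leaving -2
The remainder r(x) = -2 ≠ 0 (and deg r < deg g), so g ∤ f, i.e. f ∉ (g).

Final answer: NO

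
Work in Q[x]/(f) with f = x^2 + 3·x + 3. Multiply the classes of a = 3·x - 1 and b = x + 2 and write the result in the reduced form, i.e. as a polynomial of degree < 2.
First multiply in Q[x] without reducing: a · b = 3·x^2 + 5·x - 2. Now divide by f(x) = x^2 + 3·x + 3, eliminating the leading term at each step:
  leading term 3·x^2: subtract (3)·f(x) = 3·x^2 + 9·x + 9, leaving -4·x - 11
The degree is now < 2, so this is the remainder. Hence a · b ≡ -4·x - 11 in Q[x]/(f).

Final answer: a · b ≡ -4·x - 11 (mod f(x))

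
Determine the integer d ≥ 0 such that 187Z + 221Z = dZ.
(187, 221) = (17); d = 17

In the PID Z, (a, b) is generated by gcd(a, b). Compute gcd(221, 187) with the extended Euclidean algorithm, tracking rows (r, s, t) with s·221 + t·187 = r:
  row A: (221, 1, 0)   [1·221 + 0·187 = 221]
  row B: (187, 0, 1)   [0·221 + 1·187 = 187]
  221 = 1·187 + 34   → row C = row A − 1·row B = (34, 1, −1)   [check: 1·221 − 1·187 = 34]
  187 = 5·34 + 17   → row D = row B − 5·row C = (17, −5, 6)   [check: −5·221 + 6·187 = 17]
  34 = 2·17 + 0   → remainder 0, stop. gcd = 17 (last nonzero row D).
So gcd(187, 221) = 17, with Bézout identity −5·221 + 6·187 = 17. Containment (⊇): the Bézout identity exhibits 17 as an element of (187, 221), giving (17) ⊆ (187, 221). Containment (⊆): since 17 | 187 and 17 | 221 (187 = 17·11, 221 = 17·13), every Z-linear combination of 187 and 221 is divisible by 17, so (187, 221) ⊆ (17). Therefore (187, 221) = (17), d = 17.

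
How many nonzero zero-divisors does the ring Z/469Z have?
In Z/469Z each nonzero element is either a unit (gcd with 469 is 1) or a zero-divisor (gcd > 1). The number of units is φ(469): factorise 469 = 7 · 67, so φ(469) = (7 − 1) · (67 − 1) = 6 · 66 = 396. The nonzero elements number 469 − 1 = 468. Hence the nonzero zero-divisors number 468 − 396 = 72.

Final answer: Z/469Z has 72 nonzero zero-divisors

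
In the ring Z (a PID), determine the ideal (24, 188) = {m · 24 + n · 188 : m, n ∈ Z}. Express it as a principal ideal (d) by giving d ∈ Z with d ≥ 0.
In the PID Z, (a, b) is generated by gcd(a, b). Compute gcd(188, 24) with the extended Euclidean algorithm, tracking rows (r, s, t) with s·188 + t·24 = r:
  row A: (188, 1, 0)   [1·188 + 0·24 = 188]
  row B: (24, 0, 1)   [0·188 + 1·24 = 24]
  188 = 7·24 + 20   → row C = row A − 7·row B = (20, 1, −7)   [check: 1·188 − 7·24 = 20]
  24 = 1·20 + 4   → row D = row B − 1·row C = (4, −1, 8)   [check: −1·188 + 8·24 = 4]
  20 = 5·4 + 0   → remainder 0, stop. gcd = 4 (last nonzero row D).
So gcd(24, 188) = 4, with Bézout identity −1·188 + 8·24 = 4. Containment (⊇): the Bézout identity exhibits 4 as an element of (24, 188), giving (4) ⊆ (24, 188). Containment (⊆): since 4 | 24 and 4 | 188 (24 = 4·6, 188 = 4·47), every Z-linear combination of 24 and 188 is divisible by 4, so (24, 188) ⊆ (4). Therefore (24, 188) = (4), d = 4.

Final answer: (24, 188) = (4); d = 4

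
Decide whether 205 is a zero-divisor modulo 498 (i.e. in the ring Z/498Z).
NO

gcd(205, 498) = 1, so 205 is a unit in Z/498Z (it has a multiplicative inverse). A unit cannot be a zero-divisor: if 205·b ≡ 0 then multiplying both sides by 205^(−1) gives b ≡ 0. So 205 is not a zero-divisor.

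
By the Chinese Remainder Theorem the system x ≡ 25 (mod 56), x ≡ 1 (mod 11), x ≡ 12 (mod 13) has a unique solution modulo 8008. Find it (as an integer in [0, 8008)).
x ≡ 7305 (mod 8008); the representative in [0, 8008) is 7305

The moduli 56, 11, 13 are pairwise coprime, so by the CRT there is a unique solution mod 56·11·13 = 8008.
Solve by successive substitution. Start with x ≡ 25 (mod 56).
  Combine with x ≡ 1 (mod 11): write x = 25 + 56·t and require 25 + 56·t ≡ 1 (mod 11), i.e. 56·t ≡ 1 − 25 ≡ 9 (mod 11). Since 56^(−1) ≡ 1 (mod 11) (56 ≡ 1 (mod 11)), t ≡ 1·9 ≡ 9 (mod 11). So x ≡ 25 + 56·9 = 529 (mod 616).
  Combine with x ≡ 12 (mod 13): write x = 529 + 616·t and require 529 + 616·t ≡ 12 (mod 13), i.e. 616·t ≡ 12 − 529 ≡ 3 (mod 13). Since 616^(−1) ≡ 8 (mod 13) (616 ≡ 5 (mod 13)), t ≡ 8·3 ≡ 11 (mod 13). So x ≡ 529 + 616·11 = 7305 (mod 8008).
Unique solution in [0, 8008): x = 7305.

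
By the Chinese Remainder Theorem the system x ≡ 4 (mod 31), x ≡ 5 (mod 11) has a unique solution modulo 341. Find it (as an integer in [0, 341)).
The moduli 31, 11 are pairwise coprime, so by the CRT there is a unique solution mod 31·11 = 341.
Solve by successive substitution. Start with x ≡ 4 (mod 31).
  Combine with x ≡ 5 (mod 11): write x = 4 + 31·t and require 4 + 31·t ≡ 5 (mod 11), i.e. 31·t ≡ 5 − 4 ≡ 1 (mod 11). Since 31^(−1) ≡ 5 (mod 11) (31 ≡ 9 (mod 11)), t ≡ 5·1 ≡ 5 (mod 11). So x ≡ 4 + 31·5 = 159 (mod 341).
Unique solution in [0, 341): x = 159.

Final answer: x ≡ 159 (mod 341); the representative in [0, 341) is 159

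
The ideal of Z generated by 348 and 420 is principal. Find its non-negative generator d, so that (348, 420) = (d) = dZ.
(348, 420) = (12); d = 12

In the PID Z, (a, b) is generated by gcd(a, b). Compute gcd(420, 348) with the extended Euclidean algorithm, tracking rows (r, s, t) with s·420 + t·348 = r:
  row A: (420, 1, 0)   [1·420 + 0·348 = 420]
  row B: (348, 0, 1)   [0·420 + 1·348 = 348]
  420 = 1·348 + 72   → row C = row A − 1·row B = (72, 1, −1)   [check: 1·420 − 1·348 = 72]
  348 = 4·72 + 60   → row D = row B − 4·row C = (60, −4, 5)   [check: −4·420 + 5·348 = 60]
  72 = 1·60 + 12   → row E = row C − 1·row D = (12, 5, −6)   [check: 5·420 − 6·348 = 12]
  60 = 5·12 + 0   → remainder 0, stop. gcd = 12 (last nonzero row E).
So gcd(348, 420) = 12, with Bézout identity 5·420 − 6·348 = 12. Containment (⊇): the Bézout identity exhibits 12 as an element of (348, 420), giving (12) ⊆ (348, 420). Containment (⊆): since 12 | 348 and 12 | 420 (348 = 12·29, 420 = 12·35), every Z-linear combination of 348 and 420 is divisible by 12, so (348, 420) ⊆ (12). Therefore (348, 420) = (12), d = 12.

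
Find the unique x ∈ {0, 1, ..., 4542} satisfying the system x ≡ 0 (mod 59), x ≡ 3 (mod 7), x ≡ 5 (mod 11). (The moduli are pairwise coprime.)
x ≡ 885 (mod 4543); the representative in [0, 4543) is 885

The moduli 59, 7, 11 are pairwise coprime, so by the CRT there is a unique solution mod 59·7·11 = 4543.
Solve by successive substitution. Start with x ≡ 0 (mod 59).
  Combine with x ≡ 3 (mod 7): write x = 59·t and require 59·t ≡ 3 (mod 7). Since 59^(−1) ≡ 5 (mod 7) (59 ≡ 3 (mod 7)), t ≡ 5·3 ≡ 1 (mod 7). So x ≡ 59·1 = 59 (mod 413).
  Combine with x ≡ 5 (mod 11): write x = 59 + 413·t and require 59 + 413·t ≡ 5 (mod 11), i.e. 413·t ≡ 5 − 59 ≡ 1 (mod 11). Since 413^(−1) ≡ 2 (mod 11) (413 ≡ 6 (mod 11)), t ≡ 2·1 ≡ 2 (mod 11). So x ≡ 59 + 413·2 = 885 (mod 4543).
Unique solution in [0, 4543): x = 885.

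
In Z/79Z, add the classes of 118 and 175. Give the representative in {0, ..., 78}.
56

Reduce the summands first: 118 ≡ 39, 175 ≡ 17 (mod 79), so 118 + 175 ≡ 39 + 17 (mod 79). 39 + 17 = 56; 56 = 0·79 + 56, so (118 + 175) mod 79 = 56.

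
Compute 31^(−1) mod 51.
Apply the extended Euclidean algorithm to (51, 31), tracking rows (r, s, t) with s·51 + t·31 = r. Each division r_prev = q·r_cur + r_new produces the new row as (previous row) − q·(current row):
  row A: (51, 1, 0)   [1·51 + 0·31 = 51]
  row B: (31, 0, 1)   [0·51 + 1·31 = 31]
  51 = 1·31 + 20   → row C = row A − 1·row B = (20, 1, −1)   [check: 1·51 − 1·31 = 20]
  31 = 1·20 + 11   → row D = row B − 1·row C = (11, −1, 2)   [check: −1·51 + 2·31 = 11]
  20 = 1·11 + 9   → row E = row C − 1·row D = (9, 2, −3)   [check: 2·51 − 3·31 = 9]
  11 = 1·9 + 2   → row F = row D − 1·row E = (2, −3, 5)   [check: −3·51 + 5·31 = 2]
  9 = 4·2 + 1   → row G = row E − 4·row F = (1, 14, −23)   [check: 14·51 − 23·31 = 1]
  2 = 2·1 + 0   → remainder 0, stop. gcd = 1 (last nonzero row G).
The gcd is 1, so 31 is invertible mod 51. The last nonzero row gives 14·51 − 23·31 = 1, so t = −23. So 31^(−1) ≡ −23 ≡ 28 (mod 51). Verify: 31 · 28 = 868 ≡ 1 (mod 51). ✓

Final answer: 31^(−1) ≡ 28 (mod 51)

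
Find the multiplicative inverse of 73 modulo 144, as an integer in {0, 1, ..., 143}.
73^(−1) ≡ 73 (mod 144)

Apply the extended Euclidean algorithm to (144, 73), tracking rows (r, s, t) with s·144 + t·73 = r. Each division r_prev = q·r_cur + r_new produces the new row as (previous row) − q·(current row):
  row A: (144, 1, 0)   [1·144 + 0·73 = 144]
  row B: (73, 0, 1)   [0·144 + 1·73 = 73]
  144 = 1·73 + 71   → row C = row A − 1·row B = (71, 1, −1)   [check: 1·144 − 1·73 = 71]
  73 = 1·71 + 2   → row D = row B − 1·row C = (2, −1, 2)   [check: −1·144 + 2·73 = 2]
  71 = 35·2 + 1   → row E = row C − 35·row D = (1, 36, −71)   [check: 36·144 − 71·73 = 1]
  2 = 2·1 + 0   → remainder 0, stop. gcd = 1 (last nonzero row E).
The gcd is 1, so 73 is invertible mod 144. The last nonzero row gives 36·144 − 71·73 = 1, so t = −71. So 73^(−1) ≡ −71 ≡ 73 (mod 144). Verify: 73 · 73 = 5329 ≡ 1 (mod 144). ✓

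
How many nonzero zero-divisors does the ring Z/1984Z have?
Z/1984Z has 1023 nonzero zero-divisors

In Z/1984Z each nonzero element is either a unit (gcd with 1984 is 1) or a zero-divisor (gcd > 1). The number of units is φ(1984): factorise 1984 = 2^6 · 31, so φ(1984) = (2^6 − 2^5) · (31 − 1) = 32 · 30 = 960. The nonzero elements number 1984 − 1 = 1983. Hence the nonzero zero-divisors number 1983 − 960 = 1023.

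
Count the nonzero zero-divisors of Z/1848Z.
In Z/1848Z each nonzero element is either a unit (gcd with 1848 is 1) or a zero-divisor (gcd > 1). The number of units is φ(1848): factorise 1848 = 2^3 · 3 · 7 · 11, so φ(1848) = (2^3 − 2^2) · (3 − 1) · (7 − 1) · (11 − 1) = 4 · 2 · 6 · 10 = 480. The nonzero elements number 1848 − 1 = 1847. Hence the nonzero zero-divisors number 1847 − 480 = 1367.

Final answer: Z/1848Z has 1367 nonzero zero-divisors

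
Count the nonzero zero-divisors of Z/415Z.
In Z/415Z each nonzero element is either a unit (gcd with 415 is 1) or a zero-divisor (gcd > 1). The number of units is φ(415): factorise 415 = 5 · 83, so φ(415) = (5 − 1) · (83 − 1) = 4 · 82 = 328. The nonzero elements number 415 − 1 = 414. Hence the nonzero zero-divisors number 414 − 328 = 86.

Final answer: Z/415Z has 86 nonzero zero-divisors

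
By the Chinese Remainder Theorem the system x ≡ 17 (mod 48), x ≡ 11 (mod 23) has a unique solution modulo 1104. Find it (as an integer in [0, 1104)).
The moduli 48, 23 are pairwise coprime, so by the CRT there is a unique solution mod 48·23 = 1104.
Solve by successive substitution. Start with x ≡ 17 (mod 48).
  Combine with x ≡ 11 (mod 23): write x = 17 + 48·t and require 17 + 48·t ≡ 11 (mod 23), i.e. 48·t ≡ 11 − 17 ≡ 17 (mod 23). Since 48^(−1) ≡ 12 (mod 23) (48 ≡ 2 (mod 23)), t ≡ 12·17 ≡ 20 (mod 23). So x ≡ 17 + 48·20 = 977 (mod 1104).
Unique solution in [0, 1104): x = 977.

Final answer: x ≡ 977 (mod 1104); the representative in [0, 1104) is 977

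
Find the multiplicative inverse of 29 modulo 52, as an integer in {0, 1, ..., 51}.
29^(−1) ≡ 9 (mod 52)

Apply the extended Euclidean algorithm to (52, 29), tracking rows (r, s, t) with s·52 + t·29 = r. Each division r_prev = q·r_cur + r_new produces the new row as (previous row) − q·(current row):
  row A: (52, 1, 0)   [1·52 + 0·29 = 52]
  row B: (29, 0, 1)   [0·52 + 1·29 = 29]
  52 = 1·29 + 23   → row C = row A − 1·row B = (23, 1, −1)   [check: 1·52 − 1·29 = 23]
  29 = 1·23 + 6   → row D = row B − 1·row C = (6, −1, 2)   [check: −1·52 + 2·29 = 6]
  23 = 3·6 + 5   → row E = row C − 3·row D = (5, 4, −7)   [check: 4·52 − 7·29 = 5]
  6 = 1·5 + 1   → row F = row D − 1·row E = (1, −5, 9)   [check: −5·52 + 9·29 = 1]
  5 = 5·1 + 0   → remainder 0, stop. gcd = 1 (last nonzero row F).
The gcd is 1, so 29 is invertible mod 52. The last nonzero row gives −5·52 + 9·29 = 1, so t = 9. So 29^(−1) ≡ 9 (mod 52). Verify: 29 · 9 = 261 ≡ 1 (mod 52). ✓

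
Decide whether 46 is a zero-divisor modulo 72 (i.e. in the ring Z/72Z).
gcd(46, 72) = 2 > 1, so 46 is not a unit in Z/72Z. In Z/nZ every nonzero non-unit is a zero-divisor: explicitly, take b = 72/gcd = 36 ≠ 0 (mod 72); then 46·36 = 1656 = 23·72, i.e. 46·36 ≡ 0 (mod 72). So 46 is a zero-divisor.

Final answer: YES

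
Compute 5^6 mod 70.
15

Use repeated squaring. Binary(6) = 110. Walk through the bits of the exponent 6 left-to-right: at each bit after the leading one, square the running value, then multiply by 5 if the bit is 1 (always reducing mod 70):
  bit 1 = 1 (leading): start with 5.
  bit 2 = 1: square 5^2 = 25; bit is 1, so multiply 25·5 = 125 ≡ 55 (mod 70).
  bit 3 = 0: square 55^2 = 3025 ≡ 15 (mod 70).
Final value: 5^6 ≡ 15 (mod 70).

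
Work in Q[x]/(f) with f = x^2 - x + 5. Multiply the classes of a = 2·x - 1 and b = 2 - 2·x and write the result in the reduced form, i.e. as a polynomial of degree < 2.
a · b ≡ 2·x + 18 (mod f(x))

First multiply in Q[x] without reducing: a · b = -4·x^2 + 6·x - 2. Now divide by f(x) = x^2 - x + 5, eliminating the leading term at each step:
  leading term -4·x^2: subtract (-4)·f(x) = -4·x^2 + 4·x - 20, leaving 2·x + 18
The degree is now < 2, so this is the remainder. Hence a · b ≡ 2·x + 18 in Q[x]/(f).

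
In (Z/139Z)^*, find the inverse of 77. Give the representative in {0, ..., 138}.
Apply the extended Euclidean algorithm to (139, 77), tracking rows (r, s, t) with s·139 + t·77 = r. Each division r_prev = q·r_cur + r_new produces the new row as (previous row) − q·(current row):
  row A: (139, 1, 0)   [1·139 + 0·77 = 139]
  row B: (77, 0, 1)   [0·139 + 1·77 = 77]
  139 = 1·77 + 62   → row C = row A − 1·row B = (62, 1, −1)   [check: 1·139 − 1·77 = 62]
  77 = 1·62 + 15   → row D = row B − 1·row C = (15, −1, 2)   [check: −1·139 + 2·77 = 15]
  62 = 4·15 + 2   → row E = row C − 4·row D = (2, 5, −9)   [check: 5·139 − 9·77 = 2]
  15 = 7·2 + 1   → row F = row D − 7·row E = (1, −36, 65)   [check: −36·139 + 65·77 = 1]
  2 = 2·1 + 0   → remainder 0, stop. gcd = 1 (last nonzero row F).
The gcd is 1, so 77 is invertible mod 139. The last nonzero row gives −36·139 + 65·77 = 1, so t = 65. So 77^(−1) ≡ 65 (mod 139). Verify: 77 · 65 = 5005 ≡ 1 (mod 139). ✓

Final answer: 77^(−1) ≡ 65 (mod 139)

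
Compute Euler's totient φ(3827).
φ(3827) = 3696

φ is multiplicative, with φ(p^e) = p^e − p^(e−1). Factorise 3827 = 43 · 89. Then
  φ(3827) = (43 − 1) · (89 − 1) = 42 · 88 = 3696.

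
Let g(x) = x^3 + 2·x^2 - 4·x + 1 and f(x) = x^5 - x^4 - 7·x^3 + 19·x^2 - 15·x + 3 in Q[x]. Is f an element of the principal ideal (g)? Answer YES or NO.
In Q[x] the ideal (g) consists of all multiples of g, so f ∈ (g) iff g | f, i.e. iff the remainder of f on division by g is 0. Divide f by g (g is monic, so eliminate the leading term of the running remainder at each step):
  leading term x^5: subtract (x^2)·g(x) = x^5 + 2·x^4 - 4·x^3 + x^2, leaving -3·x^4 - 3·x^3 + 18·x^2 - 15·x + 3
  leading term -3·x^4: subtract (-3·x)·g(x) = -3·x^4 - 6·x^3 + 12·x^2 - 3·x, leaving 3·x^3 + 6·x^2 - 12·x + 3
  leading term 3·x^3: subtract (3)·g(x) = 3·x^3 + 6·x^2 - 12·x + 3, leaving 0
The remainder is 0, so f(x) = g(x) · h(x) with h(x) = x^2 - 3·x + 3. Hence g | f, i.e. f ∈ (g).

Final answer: YES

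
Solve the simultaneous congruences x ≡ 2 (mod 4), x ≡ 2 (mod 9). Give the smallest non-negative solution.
x ≡ 2 (mod 36); the representative in [0, 36) is 2

The moduli 4, 9 are pairwise coprime, so by the CRT there is a unique solution mod 4·9 = 36.
Solve by successive substitution. Start with x ≡ 2 (mod 4).
  Combine with x ≡ 2 (mod 9): write x = 2 + 4·t and require 2 + 4·t ≡ 2 (mod 9), i.e. 4·t ≡ 2 − 2 ≡ 0 (mod 9). Since 4^(−1) ≡ 7 (mod 9), t ≡ 7·0 ≡ 0 (mod 9). So x ≡ 2 + 4·0 = 2 (mod 36).
Unique solution in [0, 36): x = 2.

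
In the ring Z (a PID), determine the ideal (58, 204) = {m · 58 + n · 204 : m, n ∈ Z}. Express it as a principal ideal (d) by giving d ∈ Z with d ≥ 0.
In the PID Z, (a, b) is generated by gcd(a, b). Compute gcd(204, 58) with the extended Euclidean algorithm, tracking rows (r, s, t) with s·204 + t·58 = r:
  row A: (204, 1, 0)   [1·204 + 0·58 = 204]
  row B: (58, 0, 1)   [0·204 + 1·58 = 58]
  204 = 3·58 + 30   → row C = row A − 3·row B = (30, 1, −3)   [check: 1·204 − 3·58 = 30]
  58 = 1·30 + 28   → row D = row B − 1·row C = (28, −1, 4)   [check: −1·204 + 4·58 = 28]
  30 = 1·28 + 2   → row E = row C − 1·row D = (2, 2, −7)   [check: 2·204 − 7·58 = 2]
  28 = 14·2 + 0   → remainder 0, stop. gcd = 2 (last nonzero row E).
So gcd(58, 204) = 2, with Bézout identity 2·204 − 7·58 = 2. Containment (⊇): the Bézout identity exhibits 2 as an element of (58, 204), giving (2) ⊆ (58, 204). Containment (⊆): since 2 | 58 and 2 | 204 (58 = 2·29, 204 = 2·102), every Z-linear combination of 58 and 204 is divisible by 2, so (58, 204) ⊆ (2). Therefore (58, 204) = (2), d = 2.

Final answer: (58, 204) = (2); d = 2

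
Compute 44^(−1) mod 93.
44^(−1) ≡ 74 (mod 93)

Apply the extended Euclidean algorithm to (93, 44), tracking rows (r, s, t) with s·93 + t·44 = r. Each division r_prev = q·r_cur + r_new produces the new row as (previous row) − q·(current row):
  row A: (93, 1, 0)   [1·93 + 0·44 = 93]
  row B: (44, 0, 1)   [0·93 + 1·44 = 44]
  93 = 2·44 + 5   → row C = row A − 2·row B = (5, 1, −2)   [check: 1·93 − 2·44 = 5]
  44 = 8·5 + 4   → row D = row B − 8·row C = (4, −8, 17)   [check: −8·93 + 17·44 = 4]
  5 = 1·4 + 1   → row E = row C − 1·row D = (1, 9, −19)   [check: 9·93 − 19·44 = 1]
  4 = 4·1 + 0   → remainder 0, stop. gcd = 1 (last nonzero row E).
The gcd is 1, so 44 is invertible mod 93. The last nonzero row gives 9·93 − 19·44 = 1, so t = −19. So 44^(−1) ≡ −19 ≡ 74 (mod 93). Verify: 44 · 74 = 3256 ≡ 1 (mod 93). ✓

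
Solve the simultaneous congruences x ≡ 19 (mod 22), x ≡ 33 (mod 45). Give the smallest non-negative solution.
x ≡ 393 (mod 990); the representative in [0, 990) is 393

The moduli 22, 45 are pairwise coprime, so by the CRT there is a unique solution mod 22·45 = 990.
Solve by successive substitution. Start with x ≡ 19 (mod 22).
  Combine with x ≡ 33 (mod 45): write x = 19 + 22·t and require 19 + 22·t ≡ 33 (mod 45), i.e. 22·t ≡ 33 − 19 ≡ 14 (mod 45). Since 22^(−1) ≡ 43 (mod 45), t ≡ 43·14 ≡ 17 (mod 45). So x ≡ 19 + 22·17 = 393 (mod 990).
Unique solution in [0, 990): x = 393.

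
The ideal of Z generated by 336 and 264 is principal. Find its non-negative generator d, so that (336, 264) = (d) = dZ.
In the PID Z, (a, b) is generated by gcd(a, b). Compute gcd(336, 264) with the extended Euclidean algorithm, tracking rows (r, s, t) with s·336 + t·264 = r:
  row A: (336, 1, 0)   [1·336 + 0·264 = 336]
  row B: (264, 0, 1)   [0·336 + 1·264 = 264]
  336 = 1·264 + 72   → row C = row A − 1·row B = (72, 1, −1)   [check: 1·336 − 1·264 = 72]
  264 = 3·72 + 48   → row D = row B − 3·row C = (48, −3, 4)   [check: −3·336 + 4·264 = 48]
  72 = 1·48 + 24   → row E = row C − 1·row D = (24, 4, −5)   [check: 4·336 − 5·264 = 24]
  48 = 2·24 + 0   → remainder 0, stop. gcd = 24 (last nonzero row E).
So gcd(336, 264) = 24, with Bézout identity 4·336 − 5·264 = 24. Containment (⊇): the Bézout identity exhibits 24 as an element of (336, 264), giving (24) ⊆ (336, 264). Containment (⊆): since 24 | 336 and 24 | 264 (336 = 24·14, 264 = 24·11), every Z-linear combination of 336 and 264 is divisible by 24, so (336, 264) ⊆ (24). Therefore (336, 264) = (24), d = 24.

Final answer: (336, 264) = (24); d = 24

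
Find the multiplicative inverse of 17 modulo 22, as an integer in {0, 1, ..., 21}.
17^(−1) ≡ 13 (mod 22)

Apply the extended Euclidean algorithm to (22, 17), tracking rows (r, s, t) with s·22 + t·17 = r. Each division r_prev = q·r_cur + r_new produces the new row as (previous row) − q·(current row):
  row A: (22, 1, 0)   [1·22 + 0·17 = 22]
  row B: (17, 0, 1)   [0·22 + 1·17 = 17]
  22 = 1·17 + 5   → row C = row A − 1·row B = (5, 1, −1)   [check: 1·22 − 1·17 = 5]
  17 = 3·5 + 2   → row D = row B − 3·row C = (2, −3, 4)   [check: −3·22 + 4·17 = 2]
  5 = 2·2 + 1   → row E = row C − 2·row D = (1, 7, −9)   [check: 7·22 − 9·17 = 1]
  2 = 2·1 + 0   → remainder 0, stop. gcd = 1 (last nonzero row E).
The gcd is 1, so 17 is invertible mod 22. The last nonzero row gives 7·22 − 9·17 = 1, so t = −9. So 17^(−1) ≡ −9 ≡ 13 (mod 22). Verify: 17 · 13 = 221 ≡ 1 (mod 22). ✓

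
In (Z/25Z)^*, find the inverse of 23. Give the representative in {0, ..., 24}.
Apply the extended Euclidean algorithm to (25, 23), tracking rows (r, s, t) with s·25 + t·23 = r. Each division r_prev = q·r_cur + r_new produces the new row as (previous row) − q·(current row):
  row A: (25, 1, 0)   [1·25 + 0·23 = 25]
  row B: (23, 0, 1)   [0·25 + 1·23 = 23]
  25 = 1·23 + 2   → row C = row A − 1·row B = (2, 1, −1)   [check: 1·25 − 1·23 = 2]
  23 = 11·2 + 1   → row D = row B − 11·row C = (1, −11, 12)   [check: −11·25 + 12·23 = 1]
  2 = 2·1 + 0   → remainder 0, stop. gcd = 1 (last nonzero row D).
The gcd is 1, so 23 is invertible mod 25. The last nonzero row gives −11·25 + 12·23 = 1, so t = 12. So 23^(−1) ≡ 12 (mod 25). Verify: 23 · 12 = 276 ≡ 1 (mod 25). ✓

Final answer: 23^(−1) ≡ 12 (mod 25)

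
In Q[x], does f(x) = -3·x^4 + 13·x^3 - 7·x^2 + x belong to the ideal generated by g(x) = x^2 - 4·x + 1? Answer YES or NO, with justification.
YES

In Q[x] the ideal (g) consists of all multiples of g, so f ∈ (g) iff g | f, i.e. iff the remainder of f on division by g is 0. Divide f by g (g is monic, so eliminate the leading term of the running remainder at each step):
  leading term -3·x^4: subtract (-3·x^2)·g(x) = -3·x^4 + 12·x^3 - 3·x^2, leaving x^3 - 4·x^2 + x
  leading term x^3: subtract (x)·g(x) = x^3 - 4·x^2 + x, leaving 0
The remainder is 0, so f(x) = g(x) · h(x) with h(x) = -3·x^2 + x. Hence g | f, i.e. f ∈ (g).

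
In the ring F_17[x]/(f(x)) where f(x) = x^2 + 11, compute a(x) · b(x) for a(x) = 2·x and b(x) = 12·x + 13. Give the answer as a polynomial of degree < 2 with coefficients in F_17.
Multiply as integer polynomials: a · b = 24·x^2 + 26·x. Reducing coefficients mod 17: a · b ≡ 7·x^2 + 9·x. Now divide by f(x) = x^2 + 11 in F_17[x], eliminating the leading term at each step:
  leading term 7·x^2: subtract (7)·f(x) = 7·x^2 + 9, leaving 9·x + 8 (coefficients mod 17)
The degree is now < 2, so this is the remainder. Hence a · b ≡ 9·x + 8 in F_17[x]/(f).

Final answer: a · b ≡ 9·x + 8 (mod f(x))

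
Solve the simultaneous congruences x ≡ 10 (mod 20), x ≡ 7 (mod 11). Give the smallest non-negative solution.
The moduli 20, 11 are pairwise coprime, so by the CRT there is a unique solution mod 20·11 = 220.
Solve by successive substitution. Start with x ≡ 10 (mod 20).
  Combine with x ≡ 7 (mod 11): write x = 10 + 20·t and require 10 + 20·t ≡ 7 (mod 11), i.e. 20·t ≡ 7 − 10 ≡ 8 (mod 11). Since 20^(−1) ≡ 5 (mod 11) (20 ≡ 9 (mod 11)), t ≡ 5·8 ≡ 7 (mod 11). So x ≡ 10 + 20·7 = 150 (mod 220).
Unique solution in [0, 220): x = 150.

Final answer: x ≡ 150 (mod 220); the representative in [0, 220) is 150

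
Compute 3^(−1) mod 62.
3^(−1) ≡ 21 (mod 62)

Apply the extended Euclidean algorithm to (62, 3), tracking rows (r, s, t) with s·62 + t·3 = r. Each division r_prev = q·r_cur + r_new produces the new row as (previous row) − q·(current row):
  row A: (62, 1, 0)   [1·62 + 0·3 = 62]
  row B: (3, 0, 1)   [0·62 + 1·3 = 3]
  62 = 20·3 + 2   → row C = row A − 20·row B = (2, 1, −20)   [check: 1·62 − 20·3 = 2]
  3 = 1·2 + 1   → row D = row B − 1·row C = (1, −1, 21)   [check: −1·62 + 21·3 = 1]
  2 = 2·1 + 0   → remainder 0, stop. gcd = 1 (last nonzero row D).
The gcd is 1, so 3 is invertible mod 62. The last nonzero row gives −1·62 + 21·3 = 1, so t = 21. So 3^(−1) ≡ 21 (mod 62). Verify: 3 · 21 = 63 ≡ 1 (mod 62). ✓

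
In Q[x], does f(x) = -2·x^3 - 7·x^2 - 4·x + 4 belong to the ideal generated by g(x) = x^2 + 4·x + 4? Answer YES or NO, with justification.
In Q[x] the ideal (g) consists of all multiples of g, so f ∈ (g) iff g | f, i.e. iff the remainder of f on division by g is 0. Divide f by g (g is monic, so eliminate the leading term of the running remainder at each step):
  leading term -2·x^3: subtract (-2·x)·g(x) = -2·x^3 - 8·x^2 - 8·x, leaving x^2 + 4·x + 4
  leading term x^2: subtract (1)·g(x) = x^2 + 4·x + 4, leaving 0
The remainder is 0, so f(x) = g(x) · h(x) with h(x) = 1 - 2·x. Hence g | f, i.e. f ∈ (g).

Final answer: YES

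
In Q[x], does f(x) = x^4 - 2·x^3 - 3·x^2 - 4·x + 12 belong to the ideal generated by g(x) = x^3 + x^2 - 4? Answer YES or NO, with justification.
In Q[x] the ideal (g) consists of all multiples of g, so f ∈ (g) iff g | f, i.e. iff the remainder of f on division by g is 0. Divide f by g (g is monic, so eliminate the leading term of the running remainder at each step):
  leading term x^4: subtract (x)·g(x) = x^4 + x^3 - 4·x, leaving -3·x^3 - 3·x^2 + 12
  leading term -3·x^3: subtract (-3)·g(x) = -3·x^3 - 3·x^2 + 12, leaving 0
The remainder is 0, so f(x) = g(x) · h(x) with h(x) = x - 3. Hence g | f, i.e. f ∈ (g).

Final answer: YES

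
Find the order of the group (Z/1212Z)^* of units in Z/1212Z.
(Z/1212Z)^* consists of the classes a with gcd(a, 1212) = 1, so its order is φ(1212). φ is multiplicative, with φ(p^e) = p^e − p^(e−1). Factorise 1212 = 2^2 · 3 · 101. Then
  φ(1212) = (2^2 − 2^1) · (3 − 1) · (101 − 1) = 2 · 2 · 100 = 400.
Thus |(Z/1212Z)^*| = 400.

Final answer: |(Z/1212Z)^*| = 400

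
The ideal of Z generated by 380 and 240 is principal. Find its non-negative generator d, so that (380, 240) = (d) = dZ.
(380, 240) = (20); d = 20

In the PID Z, (a, b) is generated by gcd(a, b). Compute gcd(380, 240) with the extended Euclidean algorithm, tracking rows (r, s, t) with s·380 + t·240 = r:
  row A: (380, 1, 0)   [1·380 + 0·240 = 380]
  row B: (240, 0, 1)   [0·380 + 1·240 = 240]
  380 = 1·240 + 140   → row C = row A − 1·row B = (140, 1, −1)   [check: 1·380 − 1·240 = 140]
  240 = 1·140 + 100   → row D = row B − 1·row C = (100, −1, 2)   [check: −1·380 + 2·240 = 100]
  140 = 1·100 + 40   → row E = row C − 1·row D = (40, 2, −3)   [check: 2·380 − 3·240 = 40]
  100 = 2·40 + 20   → row F = row D − 2·row E = (20, −5, 8)   [check: −5·380 + 8·240 = 20]
  40 = 2·20 + 0   → remainder 0, stop. gcd = 20 (last nonzero row F).
So gcd(380, 240) = 20, with Bézout identity −5·380 + 8·240 = 20. Containment (⊇): the Bézout identity exhibits 20 as an element of (380, 240), giving (20) ⊆ (380, 240). Containment (⊆): since 20 | 380 and 20 | 240 (380 = 20·19, 240 = 20·12), every Z-linear combination of 380 and 240 is divisible by 20, so (380, 240) ⊆ (20). Therefore (380, 240) = (20), d = 20.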